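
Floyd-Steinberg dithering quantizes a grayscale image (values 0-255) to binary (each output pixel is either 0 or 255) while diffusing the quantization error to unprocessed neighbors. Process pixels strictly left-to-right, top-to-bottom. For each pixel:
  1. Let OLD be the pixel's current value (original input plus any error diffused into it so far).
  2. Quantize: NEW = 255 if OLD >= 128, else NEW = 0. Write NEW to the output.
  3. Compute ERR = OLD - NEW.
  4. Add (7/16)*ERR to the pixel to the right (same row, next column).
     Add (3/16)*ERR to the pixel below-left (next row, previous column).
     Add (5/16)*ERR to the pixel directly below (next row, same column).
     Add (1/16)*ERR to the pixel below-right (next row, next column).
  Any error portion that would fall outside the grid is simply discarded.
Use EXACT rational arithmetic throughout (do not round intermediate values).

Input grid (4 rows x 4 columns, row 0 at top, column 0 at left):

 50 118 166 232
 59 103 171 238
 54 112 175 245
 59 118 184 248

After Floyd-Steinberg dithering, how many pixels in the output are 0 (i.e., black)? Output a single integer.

Answer: 7

Derivation:
(0,0): OLD=50 → NEW=0, ERR=50
(0,1): OLD=1119/8 → NEW=255, ERR=-921/8
(0,2): OLD=14801/128 → NEW=0, ERR=14801/128
(0,3): OLD=578743/2048 → NEW=255, ERR=56503/2048
(1,0): OLD=6789/128 → NEW=0, ERR=6789/128
(1,1): OLD=117795/1024 → NEW=0, ERR=117795/1024
(1,2): OLD=8370271/32768 → NEW=255, ERR=14431/32768
(1,3): OLD=133190857/524288 → NEW=255, ERR=-502583/524288
(2,0): OLD=1509681/16384 → NEW=0, ERR=1509681/16384
(2,1): OLD=100484267/524288 → NEW=255, ERR=-33209173/524288
(2,2): OLD=161937495/1048576 → NEW=255, ERR=-105449385/1048576
(2,3): OLD=3367708187/16777216 → NEW=255, ERR=-910481893/16777216
(3,0): OLD=636849313/8388608 → NEW=0, ERR=636849313/8388608
(3,1): OLD=15881074687/134217728 → NEW=0, ERR=15881074687/134217728
(3,2): OLD=408463793921/2147483648 → NEW=255, ERR=-139144536319/2147483648
(3,3): OLD=6748534609031/34359738368 → NEW=255, ERR=-2013198674809/34359738368
Output grid:
  Row 0: .#.#  (2 black, running=2)
  Row 1: ..##  (2 black, running=4)
  Row 2: .###  (1 black, running=5)
  Row 3: ..##  (2 black, running=7)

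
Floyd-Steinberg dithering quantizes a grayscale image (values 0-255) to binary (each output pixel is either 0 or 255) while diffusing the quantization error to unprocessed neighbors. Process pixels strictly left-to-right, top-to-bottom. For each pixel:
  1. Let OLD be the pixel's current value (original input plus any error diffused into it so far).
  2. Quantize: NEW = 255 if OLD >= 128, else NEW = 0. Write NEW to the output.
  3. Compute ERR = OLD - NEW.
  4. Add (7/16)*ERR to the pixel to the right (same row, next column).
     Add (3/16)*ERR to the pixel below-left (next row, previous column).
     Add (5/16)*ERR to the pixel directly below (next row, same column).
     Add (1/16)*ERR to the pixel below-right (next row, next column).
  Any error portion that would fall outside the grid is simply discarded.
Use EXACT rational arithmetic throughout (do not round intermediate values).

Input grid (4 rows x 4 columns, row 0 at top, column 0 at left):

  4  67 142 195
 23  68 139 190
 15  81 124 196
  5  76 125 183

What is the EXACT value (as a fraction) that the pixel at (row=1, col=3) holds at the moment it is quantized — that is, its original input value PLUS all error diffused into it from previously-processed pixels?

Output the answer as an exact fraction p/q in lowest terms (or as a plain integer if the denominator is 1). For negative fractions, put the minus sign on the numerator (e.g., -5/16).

Answer: 27246045/262144

Derivation:
(0,0): OLD=4 → NEW=0, ERR=4
(0,1): OLD=275/4 → NEW=0, ERR=275/4
(0,2): OLD=11013/64 → NEW=255, ERR=-5307/64
(0,3): OLD=162531/1024 → NEW=255, ERR=-98589/1024
(1,0): OLD=2377/64 → NEW=0, ERR=2377/64
(1,1): OLD=46303/512 → NEW=0, ERR=46303/512
(1,2): OLD=2275691/16384 → NEW=255, ERR=-1902229/16384
(1,3): OLD=27246045/262144 → NEW=0, ERR=27246045/262144
Target (1,3): original=190, with diffused error = 27246045/262144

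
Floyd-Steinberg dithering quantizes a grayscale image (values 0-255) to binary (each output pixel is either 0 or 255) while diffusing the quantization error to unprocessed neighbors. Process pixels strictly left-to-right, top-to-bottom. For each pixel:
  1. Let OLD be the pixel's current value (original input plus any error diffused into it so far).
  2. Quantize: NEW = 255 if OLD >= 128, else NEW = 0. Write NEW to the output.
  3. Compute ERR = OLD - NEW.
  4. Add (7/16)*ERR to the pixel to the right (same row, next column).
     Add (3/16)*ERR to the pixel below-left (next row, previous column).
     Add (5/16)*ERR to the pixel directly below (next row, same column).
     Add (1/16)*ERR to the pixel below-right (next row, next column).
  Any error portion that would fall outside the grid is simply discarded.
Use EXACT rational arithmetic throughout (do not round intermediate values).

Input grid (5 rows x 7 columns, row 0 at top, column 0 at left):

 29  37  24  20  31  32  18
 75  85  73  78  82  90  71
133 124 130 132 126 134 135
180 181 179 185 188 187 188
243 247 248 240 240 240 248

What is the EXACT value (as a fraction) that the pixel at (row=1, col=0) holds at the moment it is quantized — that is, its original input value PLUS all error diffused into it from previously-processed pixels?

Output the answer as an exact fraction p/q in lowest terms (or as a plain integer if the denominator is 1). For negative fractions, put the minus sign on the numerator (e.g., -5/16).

(0,0): OLD=29 → NEW=0, ERR=29
(0,1): OLD=795/16 → NEW=0, ERR=795/16
(0,2): OLD=11709/256 → NEW=0, ERR=11709/256
(0,3): OLD=163883/4096 → NEW=0, ERR=163883/4096
(0,4): OLD=3178797/65536 → NEW=0, ERR=3178797/65536
(0,5): OLD=55806011/1048576 → NEW=0, ERR=55806011/1048576
(0,6): OLD=692631965/16777216 → NEW=0, ERR=692631965/16777216
(1,0): OLD=23905/256 → NEW=0, ERR=23905/256
Target (1,0): original=75, with diffused error = 23905/256

Answer: 23905/256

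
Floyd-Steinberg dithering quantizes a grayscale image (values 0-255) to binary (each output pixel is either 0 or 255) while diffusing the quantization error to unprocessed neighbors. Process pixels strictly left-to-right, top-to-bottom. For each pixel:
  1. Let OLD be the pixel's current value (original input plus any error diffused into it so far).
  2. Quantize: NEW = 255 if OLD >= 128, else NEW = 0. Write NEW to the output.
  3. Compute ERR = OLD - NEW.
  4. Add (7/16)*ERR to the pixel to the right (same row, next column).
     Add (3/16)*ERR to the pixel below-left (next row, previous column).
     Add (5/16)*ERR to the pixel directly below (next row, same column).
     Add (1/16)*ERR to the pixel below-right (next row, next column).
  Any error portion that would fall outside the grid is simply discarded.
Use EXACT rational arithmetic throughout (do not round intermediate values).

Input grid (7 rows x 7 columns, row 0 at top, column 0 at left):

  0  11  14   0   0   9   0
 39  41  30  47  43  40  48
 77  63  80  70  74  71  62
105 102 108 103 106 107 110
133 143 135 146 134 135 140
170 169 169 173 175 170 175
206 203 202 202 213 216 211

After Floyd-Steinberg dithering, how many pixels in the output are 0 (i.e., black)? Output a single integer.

Answer: 28

Derivation:
(0,0): OLD=0 → NEW=0, ERR=0
(0,1): OLD=11 → NEW=0, ERR=11
(0,2): OLD=301/16 → NEW=0, ERR=301/16
(0,3): OLD=2107/256 → NEW=0, ERR=2107/256
(0,4): OLD=14749/4096 → NEW=0, ERR=14749/4096
(0,5): OLD=693067/65536 → NEW=0, ERR=693067/65536
(0,6): OLD=4851469/1048576 → NEW=0, ERR=4851469/1048576
(1,0): OLD=657/16 → NEW=0, ERR=657/16
(1,1): OLD=8439/128 → NEW=0, ERR=8439/128
(1,2): OLD=274243/4096 → NEW=0, ERR=274243/4096
(1,3): OLD=1322439/16384 → NEW=0, ERR=1322439/16384
(1,4): OLD=85915573/1048576 → NEW=0, ERR=85915573/1048576
(1,5): OLD=673136581/8388608 → NEW=0, ERR=673136581/8388608
(1,6): OLD=11437178347/134217728 → NEW=0, ERR=11437178347/134217728
(2,0): OLD=209293/2048 → NEW=0, ERR=209293/2048
(2,1): OLD=9400031/65536 → NEW=255, ERR=-7311649/65536
(2,2): OLD=74834013/1048576 → NEW=0, ERR=74834013/1048576
(2,3): OLD=1224688309/8388608 → NEW=255, ERR=-914406731/8388608
(2,4): OLD=4832193093/67108864 → NEW=0, ERR=4832193093/67108864
(2,5): OLD=319281697175/2147483648 → NEW=255, ERR=-228326633065/2147483648
(2,6): OLD=1619314579857/34359738368 → NEW=0, ERR=1619314579857/34359738368
(3,0): OLD=121652413/1048576 → NEW=0, ERR=121652413/1048576
(3,1): OLD=1154785529/8388608 → NEW=255, ERR=-984309511/8388608
(3,2): OLD=3459798651/67108864 → NEW=0, ERR=3459798651/67108864
(3,3): OLD=29380921325/268435456 → NEW=0, ERR=29380921325/268435456
(3,4): OLD=5141546733757/34359738368 → NEW=255, ERR=-3620186550083/34359738368
(3,5): OLD=11274231096711/274877906944 → NEW=0, ERR=11274231096711/274877906944
(3,6): OLD=598251508060377/4398046511104 → NEW=255, ERR=-523250352271143/4398046511104
(4,0): OLD=19764125811/134217728 → NEW=255, ERR=-14461394829/134217728
(4,1): OLD=163445937751/2147483648 → NEW=0, ERR=163445937751/2147483648
(4,2): OLD=6789412905081/34359738368 → NEW=255, ERR=-1972320378759/34359738368
(4,3): OLD=38086376541699/274877906944 → NEW=255, ERR=-32007489729021/274877906944
(4,4): OLD=142193549554201/2199023255552 → NEW=0, ERR=142193549554201/2199023255552
(4,5): OLD=10359293710256281/70368744177664 → NEW=255, ERR=-7584736055048039/70368744177664
(4,6): OLD=65559009551697663/1125899906842624 → NEW=0, ERR=65559009551697663/1125899906842624
(5,0): OLD=5174581749493/34359738368 → NEW=255, ERR=-3587151534347/34359738368
(5,1): OLD=35627634307111/274877906944 → NEW=255, ERR=-34466231963609/274877906944
(5,2): OLD=174006016163009/2199023255552 → NEW=0, ERR=174006016163009/2199023255552
(5,3): OLD=3162495519885093/17592186044416 → NEW=255, ERR=-1323511921440987/17592186044416
(5,4): OLD=151776992290010231/1125899906842624 → NEW=255, ERR=-135327483954858889/1125899906842624
(5,5): OLD=888928300275462919/9007199254740992 → NEW=0, ERR=888928300275462919/9007199254740992
(5,6): OLD=33094170182224775561/144115188075855872 → NEW=255, ERR=-3655202777118471799/144115188075855872
(6,0): OLD=659112824022717/4398046511104 → NEW=255, ERR=-462389036308803/4398046511104
(6,1): OLD=8875713957397089/70368744177664 → NEW=0, ERR=8875713957397089/70368744177664
(6,2): OLD=292697243030095363/1125899906842624 → NEW=255, ERR=5592766785226243/1125899906842624
(6,3): OLD=1468821339980856285/9007199254740992 → NEW=255, ERR=-828014469978096675/9007199254740992
(6,4): OLD=2684560151145608983/18014398509481984 → NEW=255, ERR=-1909111468772296937/18014398509481984
(6,5): OLD=433978585483368945491/2305843009213693952 → NEW=255, ERR=-154011381866123012269/2305843009213693952
(6,6): OLD=6641595748743610459413/36893488147419103232 → NEW=255, ERR=-2766243728848260864747/36893488147419103232
Output grid:
  Row 0: .......  (7 black, running=7)
  Row 1: .......  (7 black, running=14)
  Row 2: .#.#.#.  (4 black, running=18)
  Row 3: .#..#.#  (4 black, running=22)
  Row 4: #.##.#.  (3 black, running=25)
  Row 5: ##.##.#  (2 black, running=27)
  Row 6: #.#####  (1 black, running=28)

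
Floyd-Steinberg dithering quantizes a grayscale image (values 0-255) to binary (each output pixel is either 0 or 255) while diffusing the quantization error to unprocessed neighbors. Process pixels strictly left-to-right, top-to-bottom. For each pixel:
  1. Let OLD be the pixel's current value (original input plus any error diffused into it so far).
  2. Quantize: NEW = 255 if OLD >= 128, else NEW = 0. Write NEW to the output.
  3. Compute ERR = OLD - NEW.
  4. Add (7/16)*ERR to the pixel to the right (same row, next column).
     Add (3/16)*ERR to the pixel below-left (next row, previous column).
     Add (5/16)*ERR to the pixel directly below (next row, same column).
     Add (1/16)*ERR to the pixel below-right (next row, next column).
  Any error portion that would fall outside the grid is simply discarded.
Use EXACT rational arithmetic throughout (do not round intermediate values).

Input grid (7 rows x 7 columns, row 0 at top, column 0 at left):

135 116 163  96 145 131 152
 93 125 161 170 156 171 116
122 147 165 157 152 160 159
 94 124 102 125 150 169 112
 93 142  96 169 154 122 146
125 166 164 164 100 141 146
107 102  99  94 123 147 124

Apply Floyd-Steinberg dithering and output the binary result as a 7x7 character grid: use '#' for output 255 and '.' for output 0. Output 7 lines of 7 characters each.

Answer: #.#.#.#
.#.###.
.##.#.#
.#.#.#.
.#.#.##
#.##.#.
.#..#.#

Derivation:
(0,0): OLD=135 → NEW=255, ERR=-120
(0,1): OLD=127/2 → NEW=0, ERR=127/2
(0,2): OLD=6105/32 → NEW=255, ERR=-2055/32
(0,3): OLD=34767/512 → NEW=0, ERR=34767/512
(0,4): OLD=1431209/8192 → NEW=255, ERR=-657751/8192
(0,5): OLD=12566175/131072 → NEW=0, ERR=12566175/131072
(0,6): OLD=406730329/2097152 → NEW=255, ERR=-128043431/2097152
(1,0): OLD=2157/32 → NEW=0, ERR=2157/32
(1,1): OLD=39627/256 → NEW=255, ERR=-25653/256
(1,2): OLD=932183/8192 → NEW=0, ERR=932183/8192
(1,3): OLD=7272387/32768 → NEW=255, ERR=-1083453/32768
(1,4): OLD=290797825/2097152 → NEW=255, ERR=-243975935/2097152
(1,5): OLD=2241377889/16777216 → NEW=255, ERR=-2036812191/16777216
(1,6): OLD=13367560719/268435456 → NEW=0, ERR=13367560719/268435456
(2,0): OLD=509033/4096 → NEW=0, ERR=509033/4096
(2,1): OLD=25638307/131072 → NEW=255, ERR=-7785053/131072
(2,2): OLD=339973577/2097152 → NEW=255, ERR=-194800183/2097152
(2,3): OLD=1532225313/16777216 → NEW=0, ERR=1532225313/16777216
(2,4): OLD=17551782297/134217728 → NEW=255, ERR=-16673738343/134217728
(2,5): OLD=299691217755/4294967296 → NEW=0, ERR=299691217755/4294967296
(2,6): OLD=13572216261933/68719476736 → NEW=255, ERR=-3951250305747/68719476736
(3,0): OLD=255222409/2097152 → NEW=0, ERR=255222409/2097152
(3,1): OLD=2500363269/16777216 → NEW=255, ERR=-1777826811/16777216
(3,2): OLD=5371905335/134217728 → NEW=0, ERR=5371905335/134217728
(3,3): OLD=76209844781/536870912 → NEW=255, ERR=-60692237779/536870912
(3,4): OLD=5532681393289/68719476736 → NEW=0, ERR=5532681393289/68719476736
(3,5): OLD=114065413659355/549755813888 → NEW=255, ERR=-26122318882085/549755813888
(3,6): OLD=682616649955461/8796093022208 → NEW=0, ERR=682616649955461/8796093022208
(4,0): OLD=29839913335/268435456 → NEW=0, ERR=29839913335/268435456
(4,1): OLD=741438504859/4294967296 → NEW=255, ERR=-353778155621/4294967296
(4,2): OLD=3068390160597/68719476736 → NEW=0, ERR=3068390160597/68719476736
(4,3): OLD=93900811875575/549755813888 → NEW=255, ERR=-46286920665865/549755813888
(4,4): OLD=555690664179293/4398046511104 → NEW=0, ERR=555690664179293/4398046511104
(4,5): OLD=25615890535500693/140737488355328 → NEW=255, ERR=-10272168995107947/140737488355328
(4,6): OLD=304779608194913699/2251799813685248 → NEW=255, ERR=-269429344294824541/2251799813685248
(5,0): OLD=9915793191937/68719476736 → NEW=255, ERR=-7607673375743/68719476736
(5,1): OLD=58903576213243/549755813888 → NEW=0, ERR=58903576213243/549755813888
(5,2): OLD=896737764820805/4398046511104 → NEW=255, ERR=-224764095510715/4398046511104
(5,3): OLD=4989548756371689/35184372088832 → NEW=255, ERR=-3982466126280471/35184372088832
(5,4): OLD=159915477425573211/2251799813685248 → NEW=0, ERR=159915477425573211/2251799813685248
(5,5): OLD=2426960394609810299/18014398509481984 → NEW=255, ERR=-2166711225308095621/18014398509481984
(5,6): OLD=14822644937826446421/288230376151711744 → NEW=0, ERR=14822644937826446421/288230376151711744
(6,0): OLD=813585746986265/8796093022208 → NEW=0, ERR=813585746986265/8796093022208
(6,1): OLD=22440243373047357/140737488355328 → NEW=255, ERR=-13447816157561283/140737488355328
(6,2): OLD=60120935165420727/2251799813685248 → NEW=0, ERR=60120935165420727/2251799813685248
(6,3): OLD=1448915760453020457/18014398509481984 → NEW=0, ERR=1448915760453020457/18014398509481984
(6,4): OLD=5431526169284341017/36028797018963968 → NEW=255, ERR=-3755817070551470823/36028797018963968
(6,5): OLD=359192306657248716391/4611686018427387904 → NEW=0, ERR=359192306657248716391/4611686018427387904
(6,6): OLD=12295064728507921850977/73786976294838206464 → NEW=255, ERR=-6520614226675820797343/73786976294838206464
Row 0: #.#.#.#
Row 1: .#.###.
Row 2: .##.#.#
Row 3: .#.#.#.
Row 4: .#.#.##
Row 5: #.##.#.
Row 6: .#..#.#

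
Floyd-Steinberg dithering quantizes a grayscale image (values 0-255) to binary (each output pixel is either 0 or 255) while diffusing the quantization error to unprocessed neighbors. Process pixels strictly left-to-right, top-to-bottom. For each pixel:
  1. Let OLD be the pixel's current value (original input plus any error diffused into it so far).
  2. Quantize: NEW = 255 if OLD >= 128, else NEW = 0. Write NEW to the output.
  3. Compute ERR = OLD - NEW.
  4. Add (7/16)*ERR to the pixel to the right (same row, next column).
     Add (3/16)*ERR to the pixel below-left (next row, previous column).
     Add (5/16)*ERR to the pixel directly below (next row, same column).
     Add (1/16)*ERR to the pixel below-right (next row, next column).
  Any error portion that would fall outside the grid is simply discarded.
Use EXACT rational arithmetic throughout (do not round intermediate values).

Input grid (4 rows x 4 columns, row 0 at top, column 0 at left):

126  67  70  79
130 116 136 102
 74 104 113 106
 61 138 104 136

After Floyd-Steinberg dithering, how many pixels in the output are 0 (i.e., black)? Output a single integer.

(0,0): OLD=126 → NEW=0, ERR=126
(0,1): OLD=977/8 → NEW=0, ERR=977/8
(0,2): OLD=15799/128 → NEW=0, ERR=15799/128
(0,3): OLD=272385/2048 → NEW=255, ERR=-249855/2048
(1,0): OLD=24611/128 → NEW=255, ERR=-8029/128
(1,1): OLD=161525/1024 → NEW=255, ERR=-99595/1024
(1,2): OLD=3826585/32768 → NEW=0, ERR=3826585/32768
(1,3): OLD=64319615/524288 → NEW=0, ERR=64319615/524288
(2,0): OLD=592471/16384 → NEW=0, ERR=592471/16384
(2,1): OLD=56309677/524288 → NEW=0, ERR=56309677/524288
(2,2): OLD=223771681/1048576 → NEW=255, ERR=-43615199/1048576
(2,3): OLD=2238725373/16777216 → NEW=255, ERR=-2039464707/16777216
(3,0): OLD=775429479/8388608 → NEW=0, ERR=775429479/8388608
(3,1): OLD=27711407353/134217728 → NEW=255, ERR=-6514113287/134217728
(3,2): OLD=115293903367/2147483648 → NEW=0, ERR=115293903367/2147483648
(3,3): OLD=4085400401585/34359738368 → NEW=0, ERR=4085400401585/34359738368
Output grid:
  Row 0: ...#  (3 black, running=3)
  Row 1: ##..  (2 black, running=5)
  Row 2: ..##  (2 black, running=7)
  Row 3: .#..  (3 black, running=10)

Answer: 10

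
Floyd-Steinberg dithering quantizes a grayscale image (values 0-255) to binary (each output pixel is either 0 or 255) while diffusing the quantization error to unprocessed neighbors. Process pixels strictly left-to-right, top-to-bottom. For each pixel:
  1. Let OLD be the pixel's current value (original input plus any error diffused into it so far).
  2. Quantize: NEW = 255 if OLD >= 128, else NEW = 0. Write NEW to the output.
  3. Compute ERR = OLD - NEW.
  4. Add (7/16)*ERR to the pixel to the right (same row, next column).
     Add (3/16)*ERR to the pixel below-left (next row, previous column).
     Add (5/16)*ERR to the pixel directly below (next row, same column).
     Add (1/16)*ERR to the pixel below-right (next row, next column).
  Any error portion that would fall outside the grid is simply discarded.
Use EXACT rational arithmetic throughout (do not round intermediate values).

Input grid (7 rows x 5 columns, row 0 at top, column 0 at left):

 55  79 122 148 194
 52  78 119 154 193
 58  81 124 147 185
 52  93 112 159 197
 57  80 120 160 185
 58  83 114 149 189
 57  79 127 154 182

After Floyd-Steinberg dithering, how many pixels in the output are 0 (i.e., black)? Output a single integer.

(0,0): OLD=55 → NEW=0, ERR=55
(0,1): OLD=1649/16 → NEW=0, ERR=1649/16
(0,2): OLD=42775/256 → NEW=255, ERR=-22505/256
(0,3): OLD=448673/4096 → NEW=0, ERR=448673/4096
(0,4): OLD=15854695/65536 → NEW=255, ERR=-856985/65536
(1,0): OLD=22659/256 → NEW=0, ERR=22659/256
(1,1): OLD=278293/2048 → NEW=255, ERR=-243947/2048
(1,2): OLD=4351289/65536 → NEW=0, ERR=4351289/65536
(1,3): OLD=54875333/262144 → NEW=255, ERR=-11971387/262144
(1,4): OLD=737276335/4194304 → NEW=255, ERR=-332271185/4194304
(2,0): OLD=2075063/32768 → NEW=0, ERR=2075063/32768
(2,1): OLD=93808589/1048576 → NEW=0, ERR=93808589/1048576
(2,2): OLD=2816580519/16777216 → NEW=255, ERR=-1461609561/16777216
(2,3): OLD=22524577029/268435456 → NEW=0, ERR=22524577029/268435456
(2,4): OLD=833655509475/4294967296 → NEW=255, ERR=-261561151005/4294967296
(3,0): OLD=1485851079/16777216 → NEW=0, ERR=1485851079/16777216
(3,1): OLD=19773872827/134217728 → NEW=255, ERR=-14451647813/134217728
(3,2): OLD=253373232761/4294967296 → NEW=0, ERR=253373232761/4294967296
(3,3): OLD=1667890011505/8589934592 → NEW=255, ERR=-522543309455/8589934592
(3,4): OLD=21522845622677/137438953472 → NEW=255, ERR=-13524087512683/137438953472
(4,0): OLD=138485667657/2147483648 → NEW=0, ERR=138485667657/2147483648
(4,1): OLD=6264591410505/68719476736 → NEW=0, ERR=6264591410505/68719476736
(4,2): OLD=176123110720359/1099511627776 → NEW=255, ERR=-104252354362521/1099511627776
(4,3): OLD=1490841015800137/17592186044416 → NEW=0, ERR=1490841015800137/17592186044416
(4,4): OLD=52783173096191359/281474976710656 → NEW=255, ERR=-18992945965025921/281474976710656
(5,0): OLD=104723155467643/1099511627776 → NEW=0, ERR=104723155467643/1099511627776
(5,1): OLD=1226264220776625/8796093022208 → NEW=255, ERR=-1016739499886415/8796093022208
(5,2): OLD=15589864446092985/281474976710656 → NEW=0, ERR=15589864446092985/281474976710656
(5,3): OLD=203941309063245655/1125899906842624 → NEW=255, ERR=-83163167181623465/1125899906842624
(5,4): OLD=2538134053731421069/18014398509481984 → NEW=255, ERR=-2055537566186484851/18014398509481984
(6,0): OLD=9160744555300171/140737488355328 → NEW=0, ERR=9160744555300171/140737488355328
(6,1): OLD=394935195492640741/4503599627370496 → NEW=0, ERR=394935195492640741/4503599627370496
(6,2): OLD=11644521336831445799/72057594037927936 → NEW=255, ERR=-6730165142840177881/72057594037927936
(6,3): OLD=83151096715415666285/1152921504606846976 → NEW=0, ERR=83151096715415666285/1152921504606846976
(6,4): OLD=3196433994049390477627/18446744073709551616 → NEW=255, ERR=-1507485744746545184453/18446744073709551616
Output grid:
  Row 0: ..#.#  (3 black, running=3)
  Row 1: .#.##  (2 black, running=5)
  Row 2: ..#.#  (3 black, running=8)
  Row 3: .#.##  (2 black, running=10)
  Row 4: ..#.#  (3 black, running=13)
  Row 5: .#.##  (2 black, running=15)
  Row 6: ..#.#  (3 black, running=18)

Answer: 18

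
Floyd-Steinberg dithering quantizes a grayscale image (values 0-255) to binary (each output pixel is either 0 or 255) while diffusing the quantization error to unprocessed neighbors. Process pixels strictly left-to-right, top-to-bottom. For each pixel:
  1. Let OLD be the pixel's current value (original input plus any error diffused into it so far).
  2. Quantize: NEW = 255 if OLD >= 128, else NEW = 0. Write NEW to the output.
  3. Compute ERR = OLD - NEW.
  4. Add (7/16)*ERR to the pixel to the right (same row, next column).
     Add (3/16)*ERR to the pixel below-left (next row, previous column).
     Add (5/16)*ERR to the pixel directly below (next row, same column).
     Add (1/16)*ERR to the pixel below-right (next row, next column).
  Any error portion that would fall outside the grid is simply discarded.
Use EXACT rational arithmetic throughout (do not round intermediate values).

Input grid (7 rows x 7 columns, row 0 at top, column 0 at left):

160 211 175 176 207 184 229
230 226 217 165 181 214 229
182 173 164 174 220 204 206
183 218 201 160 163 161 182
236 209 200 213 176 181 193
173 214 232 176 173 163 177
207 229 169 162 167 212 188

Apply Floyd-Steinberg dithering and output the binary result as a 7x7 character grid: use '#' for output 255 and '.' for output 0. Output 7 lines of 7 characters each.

Answer: ###.###
#######
#.#.#.#
###.###
#.###.#
###.##.
####.##

Derivation:
(0,0): OLD=160 → NEW=255, ERR=-95
(0,1): OLD=2711/16 → NEW=255, ERR=-1369/16
(0,2): OLD=35217/256 → NEW=255, ERR=-30063/256
(0,3): OLD=510455/4096 → NEW=0, ERR=510455/4096
(0,4): OLD=17139137/65536 → NEW=255, ERR=427457/65536
(0,5): OLD=195930183/1048576 → NEW=255, ERR=-71456697/1048576
(0,6): OLD=3341785585/16777216 → NEW=255, ERR=-936404495/16777216
(1,0): OLD=47173/256 → NEW=255, ERR=-18107/256
(1,1): OLD=287459/2048 → NEW=255, ERR=-234781/2048
(1,2): OLD=9710239/65536 → NEW=255, ERR=-7001441/65536
(1,3): OLD=39606899/262144 → NEW=255, ERR=-27239821/262144
(1,4): OLD=2224464057/16777216 → NEW=255, ERR=-2053726023/16777216
(1,5): OLD=17326392585/134217728 → NEW=255, ERR=-16899128055/134217728
(1,6): OLD=326877221991/2147483648 → NEW=255, ERR=-220731108249/2147483648
(2,0): OLD=4535153/32768 → NEW=255, ERR=-3820687/32768
(2,1): OLD=64709355/1048576 → NEW=0, ERR=64709355/1048576
(2,2): OLD=2197227905/16777216 → NEW=255, ERR=-2080962175/16777216
(2,3): OLD=7735372217/134217728 → NEW=0, ERR=7735372217/134217728
(2,4): OLD=189900397321/1073741824 → NEW=255, ERR=-83903767799/1073741824
(2,5): OLD=3557733377795/34359738368 → NEW=0, ERR=3557733377795/34359738368
(2,6): OLD=116169165863493/549755813888 → NEW=255, ERR=-24018566677947/549755813888
(3,0): OLD=2653048673/16777216 → NEW=255, ERR=-1625141407/16777216
(3,1): OLD=22060304845/134217728 → NEW=255, ERR=-12165215795/134217728
(3,2): OLD=147369064887/1073741824 → NEW=255, ERR=-126435100233/1073741824
(3,3): OLD=447063843473/4294967296 → NEW=0, ERR=447063843473/4294967296
(3,4): OLD=113874625471329/549755813888 → NEW=255, ERR=-26313107070111/549755813888
(3,5): OLD=700791734080691/4398046511104 → NEW=255, ERR=-420710126250829/4398046511104
(3,6): OLD=9356787761818925/70368744177664 → NEW=255, ERR=-8587242003485395/70368744177664
(4,0): OLD=405304837263/2147483648 → NEW=255, ERR=-142303492977/2147483648
(4,1): OLD=4245214902979/34359738368 → NEW=0, ERR=4245214902979/34359738368
(4,2): OLD=127053288061005/549755813888 → NEW=255, ERR=-13134444480435/549755813888
(4,3): OLD=962036734830175/4398046511104 → NEW=255, ERR=-159465125501345/4398046511104
(4,4): OLD=4705890905459437/35184372088832 → NEW=255, ERR=-4266123977192723/35184372088832
(4,5): OLD=81275533642320109/1125899906842624 → NEW=0, ERR=81275533642320109/1125899906842624
(4,6): OLD=3251026495227219851/18014398509481984 → NEW=255, ERR=-1342645124690686069/18014398509481984
(5,0): OLD=96459121073401/549755813888 → NEW=255, ERR=-43728611468039/549755813888
(5,1): OLD=920023895535571/4398046511104 → NEW=255, ERR=-201477964795949/4398046511104
(5,2): OLD=7227408623753141/35184372088832 → NEW=255, ERR=-1744606258899019/35184372088832
(5,3): OLD=33424683295738985/281474976710656 → NEW=0, ERR=33424683295738985/281474976710656
(5,4): OLD=3572805766868855139/18014398509481984 → NEW=255, ERR=-1020865853049050781/18014398509481984
(5,5): OLD=20062671091188267571/144115188075855872 → NEW=255, ERR=-16686701868154979789/144115188075855872
(5,6): OLD=248024762872328502173/2305843009213693952 → NEW=0, ERR=248024762872328502173/2305843009213693952
(6,0): OLD=12212751691667041/70368744177664 → NEW=255, ERR=-5731278073637279/70368744177664
(6,1): OLD=185528995146520917/1125899906842624 → NEW=255, ERR=-101575481098348203/1125899906842624
(6,2): OLD=2403785819551279711/18014398509481984 → NEW=255, ERR=-2189885800366626209/18014398509481984
(6,3): OLD=19052091512471972097/144115188075855872 → NEW=255, ERR=-17697281446871275263/144115188075855872
(6,4): OLD=23426688816447419107/288230376151711744 → NEW=0, ERR=23426688816447419107/288230376151711744
(6,5): OLD=8411781370948213978607/36893488147419103232 → NEW=255, ERR=-996058106643657345553/36893488147419103232
(6,6): OLD=119573390952469666450841/590295810358705651712 → NEW=255, ERR=-30952040689000274735719/590295810358705651712
Row 0: ###.###
Row 1: #######
Row 2: #.#.#.#
Row 3: ###.###
Row 4: #.###.#
Row 5: ###.##.
Row 6: ####.##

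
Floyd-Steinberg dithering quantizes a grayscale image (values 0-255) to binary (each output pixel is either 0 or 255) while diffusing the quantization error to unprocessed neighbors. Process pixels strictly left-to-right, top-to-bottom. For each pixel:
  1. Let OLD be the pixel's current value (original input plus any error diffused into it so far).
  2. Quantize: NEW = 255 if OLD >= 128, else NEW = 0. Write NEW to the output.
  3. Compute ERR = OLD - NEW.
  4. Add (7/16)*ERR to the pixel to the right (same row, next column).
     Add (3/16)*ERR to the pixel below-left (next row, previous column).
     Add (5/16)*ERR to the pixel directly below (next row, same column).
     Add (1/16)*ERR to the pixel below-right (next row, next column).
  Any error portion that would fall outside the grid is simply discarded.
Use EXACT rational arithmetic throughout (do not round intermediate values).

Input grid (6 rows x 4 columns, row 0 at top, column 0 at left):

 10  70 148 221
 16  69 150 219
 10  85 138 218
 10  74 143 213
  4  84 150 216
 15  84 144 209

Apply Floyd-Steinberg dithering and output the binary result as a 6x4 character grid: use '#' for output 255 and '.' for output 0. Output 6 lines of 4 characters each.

Answer: ..##
..##
..##
..#.
..##
.#.#

Derivation:
(0,0): OLD=10 → NEW=0, ERR=10
(0,1): OLD=595/8 → NEW=0, ERR=595/8
(0,2): OLD=23109/128 → NEW=255, ERR=-9531/128
(0,3): OLD=385891/2048 → NEW=255, ERR=-136349/2048
(1,0): OLD=4233/128 → NEW=0, ERR=4233/128
(1,1): OLD=95615/1024 → NEW=0, ERR=95615/1024
(1,2): OLD=5234603/32768 → NEW=255, ERR=-3121237/32768
(1,3): OLD=79622557/524288 → NEW=255, ERR=-54070883/524288
(2,0): OLD=620005/16384 → NEW=0, ERR=620005/16384
(2,1): OLD=60262887/524288 → NEW=0, ERR=60262887/524288
(2,2): OLD=152063923/1048576 → NEW=255, ERR=-115322957/1048576
(2,3): OLD=2209583975/16777216 → NEW=255, ERR=-2068606105/16777216
(3,0): OLD=363875541/8388608 → NEW=0, ERR=363875541/8388608
(3,1): OLD=14849963211/134217728 → NEW=0, ERR=14849963211/134217728
(3,2): OLD=303013964213/2147483648 → NEW=255, ERR=-244594366027/2147483648
(3,3): OLD=4046374387059/34359738368 → NEW=0, ERR=4046374387059/34359738368
(4,0): OLD=82249867505/2147483648 → NEW=0, ERR=82249867505/2147483648
(4,1): OLD=2004666596371/17179869184 → NEW=0, ERR=2004666596371/17179869184
(4,2): OLD=106901868893427/549755813888 → NEW=255, ERR=-33285863648013/549755813888
(4,3): OLD=1928048840522645/8796093022208 → NEW=255, ERR=-314954880140395/8796093022208
(5,0): OLD=13427163093473/274877906944 → NEW=0, ERR=13427163093473/274877906944
(5,1): OLD=1168797127730695/8796093022208 → NEW=255, ERR=-1074206592932345/8796093022208
(5,2): OLD=317668991803767/4398046511104 → NEW=0, ERR=317668991803767/4398046511104
(5,3): OLD=31754152732446107/140737488355328 → NEW=255, ERR=-4133906798162533/140737488355328
Row 0: ..##
Row 1: ..##
Row 2: ..##
Row 3: ..#.
Row 4: ..##
Row 5: .#.#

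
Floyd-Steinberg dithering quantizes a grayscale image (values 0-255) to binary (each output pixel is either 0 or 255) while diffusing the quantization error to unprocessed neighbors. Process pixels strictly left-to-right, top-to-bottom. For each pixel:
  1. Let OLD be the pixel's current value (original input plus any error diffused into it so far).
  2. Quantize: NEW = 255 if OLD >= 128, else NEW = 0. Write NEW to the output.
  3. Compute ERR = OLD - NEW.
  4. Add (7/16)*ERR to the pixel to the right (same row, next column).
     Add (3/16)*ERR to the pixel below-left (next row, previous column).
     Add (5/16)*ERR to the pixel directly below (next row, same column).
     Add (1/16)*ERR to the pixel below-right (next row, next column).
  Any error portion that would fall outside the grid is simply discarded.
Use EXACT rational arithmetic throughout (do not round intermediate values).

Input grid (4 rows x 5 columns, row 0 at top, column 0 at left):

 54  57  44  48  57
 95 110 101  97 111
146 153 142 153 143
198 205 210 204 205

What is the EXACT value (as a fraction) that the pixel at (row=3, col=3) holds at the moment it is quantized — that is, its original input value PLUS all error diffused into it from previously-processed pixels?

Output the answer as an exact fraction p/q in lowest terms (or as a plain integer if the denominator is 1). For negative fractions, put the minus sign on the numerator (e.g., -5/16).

Answer: 643063596549/4294967296

Derivation:
(0,0): OLD=54 → NEW=0, ERR=54
(0,1): OLD=645/8 → NEW=0, ERR=645/8
(0,2): OLD=10147/128 → NEW=0, ERR=10147/128
(0,3): OLD=169333/2048 → NEW=0, ERR=169333/2048
(0,4): OLD=3053107/32768 → NEW=0, ERR=3053107/32768
(1,0): OLD=16255/128 → NEW=0, ERR=16255/128
(1,1): OLD=214009/1024 → NEW=255, ERR=-47111/1024
(1,2): OLD=4134893/32768 → NEW=0, ERR=4134893/32768
(1,3): OLD=26275945/131072 → NEW=255, ERR=-7147415/131072
(1,4): OLD=254651419/2097152 → NEW=0, ERR=254651419/2097152
(2,0): OLD=2900931/16384 → NEW=255, ERR=-1276989/16384
(2,1): OLD=71366417/524288 → NEW=255, ERR=-62327023/524288
(2,2): OLD=975794803/8388608 → NEW=0, ERR=975794803/8388608
(2,3): OLD=29193052841/134217728 → NEW=255, ERR=-5032467799/134217728
(2,4): OLD=346032388191/2147483648 → NEW=255, ERR=-201575942049/2147483648
(3,0): OLD=1269645075/8388608 → NEW=255, ERR=-869449965/8388608
(3,1): OLD=9357944343/67108864 → NEW=255, ERR=-7754815977/67108864
(3,2): OLD=389414605357/2147483648 → NEW=255, ERR=-158193724883/2147483648
(3,3): OLD=643063596549/4294967296 → NEW=255, ERR=-452153063931/4294967296
Target (3,3): original=204, with diffused error = 643063596549/4294967296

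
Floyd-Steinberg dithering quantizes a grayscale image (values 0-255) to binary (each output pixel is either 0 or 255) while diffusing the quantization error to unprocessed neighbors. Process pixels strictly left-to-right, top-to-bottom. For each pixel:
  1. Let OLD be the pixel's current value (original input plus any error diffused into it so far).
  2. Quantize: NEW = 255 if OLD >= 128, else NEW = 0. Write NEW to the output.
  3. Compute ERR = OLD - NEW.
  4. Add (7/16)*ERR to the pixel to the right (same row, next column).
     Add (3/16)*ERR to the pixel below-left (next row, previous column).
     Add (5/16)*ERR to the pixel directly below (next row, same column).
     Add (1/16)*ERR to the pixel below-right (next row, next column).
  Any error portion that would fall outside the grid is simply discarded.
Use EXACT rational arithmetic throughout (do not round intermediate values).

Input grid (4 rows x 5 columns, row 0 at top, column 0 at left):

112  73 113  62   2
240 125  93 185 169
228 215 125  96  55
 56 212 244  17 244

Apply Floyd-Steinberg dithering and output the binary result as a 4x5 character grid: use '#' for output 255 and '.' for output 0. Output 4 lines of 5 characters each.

(0,0): OLD=112 → NEW=0, ERR=112
(0,1): OLD=122 → NEW=0, ERR=122
(0,2): OLD=1331/8 → NEW=255, ERR=-709/8
(0,3): OLD=2973/128 → NEW=0, ERR=2973/128
(0,4): OLD=24907/2048 → NEW=0, ERR=24907/2048
(1,0): OLD=2383/8 → NEW=255, ERR=343/8
(1,1): OLD=11025/64 → NEW=255, ERR=-5295/64
(1,2): OLD=84149/2048 → NEW=0, ERR=84149/2048
(1,3): OLD=1695545/8192 → NEW=255, ERR=-393415/8192
(1,4): OLD=20085675/131072 → NEW=255, ERR=-13337685/131072
(2,0): OLD=231307/1024 → NEW=255, ERR=-29813/1024
(2,1): OLD=6120793/32768 → NEW=255, ERR=-2235047/32768
(2,2): OLD=49190571/524288 → NEW=0, ERR=49190571/524288
(2,3): OLD=885237489/8388608 → NEW=0, ERR=885237489/8388608
(2,4): OLD=8907721303/134217728 → NEW=0, ERR=8907721303/134217728
(3,0): OLD=17884907/524288 → NEW=0, ERR=17884907/524288
(3,1): OLD=928541471/4194304 → NEW=255, ERR=-141006049/4194304
(3,2): OLD=36793827061/134217728 → NEW=255, ERR=2568306421/134217728
(3,3): OLD=20577539521/268435456 → NEW=0, ERR=20577539521/268435456
(3,4): OLD=1309419609549/4294967296 → NEW=255, ERR=214202949069/4294967296
Row 0: ..#..
Row 1: ##.##
Row 2: ##...
Row 3: .##.#

Answer: ..#..
##.##
##...
.##.#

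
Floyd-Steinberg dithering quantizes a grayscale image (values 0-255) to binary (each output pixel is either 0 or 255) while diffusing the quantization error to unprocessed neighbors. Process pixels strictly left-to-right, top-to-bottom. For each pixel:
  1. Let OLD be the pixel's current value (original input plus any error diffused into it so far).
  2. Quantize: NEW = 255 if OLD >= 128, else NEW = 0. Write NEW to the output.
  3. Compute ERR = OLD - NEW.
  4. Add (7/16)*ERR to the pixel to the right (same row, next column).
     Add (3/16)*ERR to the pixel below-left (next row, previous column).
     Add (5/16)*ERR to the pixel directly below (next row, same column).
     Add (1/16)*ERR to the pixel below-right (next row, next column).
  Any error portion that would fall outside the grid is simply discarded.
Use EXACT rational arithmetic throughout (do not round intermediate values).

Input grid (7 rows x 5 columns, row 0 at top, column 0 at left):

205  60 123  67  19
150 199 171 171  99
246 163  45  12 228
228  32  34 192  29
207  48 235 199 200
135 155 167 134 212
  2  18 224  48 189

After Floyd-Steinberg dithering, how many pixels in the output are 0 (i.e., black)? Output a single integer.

Answer: 16

Derivation:
(0,0): OLD=205 → NEW=255, ERR=-50
(0,1): OLD=305/8 → NEW=0, ERR=305/8
(0,2): OLD=17879/128 → NEW=255, ERR=-14761/128
(0,3): OLD=33889/2048 → NEW=0, ERR=33889/2048
(0,4): OLD=859815/32768 → NEW=0, ERR=859815/32768
(1,0): OLD=18115/128 → NEW=255, ERR=-14525/128
(1,1): OLD=139797/1024 → NEW=255, ERR=-121323/1024
(1,2): OLD=2903673/32768 → NEW=0, ERR=2903673/32768
(1,3): OLD=27872677/131072 → NEW=255, ERR=-5550683/131072
(1,4): OLD=188128463/2097152 → NEW=0, ERR=188128463/2097152
(2,0): OLD=3085495/16384 → NEW=255, ERR=-1092425/16384
(2,1): OLD=55745933/524288 → NEW=0, ERR=55745933/524288
(2,2): OLD=871277159/8388608 → NEW=0, ERR=871277159/8388608
(2,3): OLD=8934216133/134217728 → NEW=0, ERR=8934216133/134217728
(2,4): OLD=606682993443/2147483648 → NEW=255, ERR=59074663203/2147483648
(3,0): OLD=1905052423/8388608 → NEW=255, ERR=-234042617/8388608
(3,1): OLD=4585426747/67108864 → NEW=0, ERR=4585426747/67108864
(3,2): OLD=247986198457/2147483648 → NEW=0, ERR=247986198457/2147483648
(3,3): OLD=1180997673601/4294967296 → NEW=255, ERR=85781013121/4294967296
(3,4): OLD=3469973465477/68719476736 → NEW=0, ERR=3469973465477/68719476736
(4,0): OLD=226659133129/1073741824 → NEW=255, ERR=-47145031991/1073741824
(4,1): OLD=2406948958729/34359738368 → NEW=0, ERR=2406948958729/34359738368
(4,2): OLD=170286637660711/549755813888 → NEW=255, ERR=30098905119271/549755813888
(4,3): OLD=2162778525628169/8796093022208 → NEW=255, ERR=-80225195034871/8796093022208
(4,4): OLD=29982383838598591/140737488355328 → NEW=255, ERR=-5905675692010049/140737488355328
(5,0): OLD=73894676632507/549755813888 → NEW=255, ERR=-66293055908933/549755813888
(5,1): OLD=579028701378225/4398046511104 → NEW=255, ERR=-542473158953295/4398046511104
(5,2): OLD=18691952087865337/140737488355328 → NEW=255, ERR=-17196107442743303/140737488355328
(5,3): OLD=41234674991583415/562949953421312 → NEW=0, ERR=41234674991583415/562949953421312
(5,4): OLD=2074921040623741485/9007199254740992 → NEW=255, ERR=-221914769335211475/9007199254740992
(6,0): OLD=-4138404224861877/70368744177664 → NEW=0, ERR=-4138404224861877/70368744177664
(6,1): OLD=-172760312575175771/2251799813685248 → NEW=0, ERR=-172760312575175771/2251799813685248
(6,2): OLD=5702509591317148135/36028797018963968 → NEW=255, ERR=-3484833648518663705/36028797018963968
(6,3): OLD=9406195830875551021/576460752303423488 → NEW=0, ERR=9406195830875551021/576460752303423488
(6,4): OLD=1780272266785795229819/9223372036854775808 → NEW=255, ERR=-571687602612172601221/9223372036854775808
Output grid:
  Row 0: #.#..  (3 black, running=3)
  Row 1: ##.#.  (2 black, running=5)
  Row 2: #...#  (3 black, running=8)
  Row 3: #..#.  (3 black, running=11)
  Row 4: #.###  (1 black, running=12)
  Row 5: ###.#  (1 black, running=13)
  Row 6: ..#.#  (3 black, running=16)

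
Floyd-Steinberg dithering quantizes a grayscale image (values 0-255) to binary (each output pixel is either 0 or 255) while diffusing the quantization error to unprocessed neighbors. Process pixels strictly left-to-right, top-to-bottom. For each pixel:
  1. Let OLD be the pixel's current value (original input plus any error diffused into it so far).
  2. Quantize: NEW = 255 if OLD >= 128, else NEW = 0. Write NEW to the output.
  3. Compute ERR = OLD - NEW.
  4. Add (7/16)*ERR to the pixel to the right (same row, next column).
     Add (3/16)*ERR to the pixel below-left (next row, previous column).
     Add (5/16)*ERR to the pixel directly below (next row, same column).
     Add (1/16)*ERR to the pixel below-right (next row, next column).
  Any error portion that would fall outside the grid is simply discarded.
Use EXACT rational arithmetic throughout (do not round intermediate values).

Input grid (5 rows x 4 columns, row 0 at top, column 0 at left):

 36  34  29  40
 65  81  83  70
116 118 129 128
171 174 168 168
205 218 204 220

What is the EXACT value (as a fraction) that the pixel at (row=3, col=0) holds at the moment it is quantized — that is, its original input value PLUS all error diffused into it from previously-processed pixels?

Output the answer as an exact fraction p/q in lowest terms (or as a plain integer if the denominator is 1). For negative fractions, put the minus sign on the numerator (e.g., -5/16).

(0,0): OLD=36 → NEW=0, ERR=36
(0,1): OLD=199/4 → NEW=0, ERR=199/4
(0,2): OLD=3249/64 → NEW=0, ERR=3249/64
(0,3): OLD=63703/1024 → NEW=0, ERR=63703/1024
(1,0): OLD=5477/64 → NEW=0, ERR=5477/64
(1,1): OLD=74627/512 → NEW=255, ERR=-55933/512
(1,2): OLD=1078783/16384 → NEW=0, ERR=1078783/16384
(1,3): OLD=31829545/262144 → NEW=0, ERR=31829545/262144
(2,0): OLD=1001553/8192 → NEW=0, ERR=1001553/8192
(2,1): OLD=40643915/262144 → NEW=255, ERR=-26202805/262144
(2,2): OLD=63849895/524288 → NEW=0, ERR=63849895/524288
(2,3): OLD=1873507595/8388608 → NEW=255, ERR=-265587445/8388608
(3,0): OLD=798866049/4194304 → NEW=255, ERR=-270681471/4194304
Target (3,0): original=171, with diffused error = 798866049/4194304

Answer: 798866049/4194304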